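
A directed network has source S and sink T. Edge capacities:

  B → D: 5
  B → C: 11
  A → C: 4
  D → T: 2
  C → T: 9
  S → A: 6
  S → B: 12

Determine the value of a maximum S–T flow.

11

Augment S→A→C→T: bottleneck 4, flow now 4.
Augment S→B→C→T: bottleneck 5, flow now 9.
Augment S→B→D→T: bottleneck 2, flow now 11.
No augmenting path remains; maximum flow = 11.
In the residual graph, reachable from S: {S, A, B, C, D}.
Min-cut edges: C→T (9), D→T (2); capacity 9 + 2 = 11.
This cut is saturated, so no flow can exceed 11.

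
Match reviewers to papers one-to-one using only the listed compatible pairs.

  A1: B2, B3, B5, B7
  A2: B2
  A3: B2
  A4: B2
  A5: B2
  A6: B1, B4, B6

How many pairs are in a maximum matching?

Unit-capacity flow: source→left, listed edges, right→sink; max matching = max flow.
Augmenting path A1→B2 (+1); matched 1.
Augmenting path A6→B1 (+1); matched 2.
Augmenting path A2→B2→A1→B3 (+1); matched 3.
No augmenting path remains; maximum matching = 3.
König certificate: {A1, A6, B2} is a vertex cover of size 3 (every listed pair touches it), so no matching can be larger.

3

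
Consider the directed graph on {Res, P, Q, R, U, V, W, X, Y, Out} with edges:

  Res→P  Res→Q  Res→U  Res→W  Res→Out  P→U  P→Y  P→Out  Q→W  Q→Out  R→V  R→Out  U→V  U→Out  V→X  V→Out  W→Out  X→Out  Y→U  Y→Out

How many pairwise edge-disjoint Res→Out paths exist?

5

Assign every edge capacity 1; by Menger, the answer equals the max flow.
Path Res→Out (+1); total 1.
Path Res→P→Out (+1); total 2.
Path Res→Q→Out (+1); total 3.
Path Res→U→Out (+1); total 4.
Path Res→W→Out (+1); total 5.
No residual Res→Out path; max flow = 5.
Certifying cut of size 5: {Res→Out, Res→P, Res→Q, Res→U, Res→W}.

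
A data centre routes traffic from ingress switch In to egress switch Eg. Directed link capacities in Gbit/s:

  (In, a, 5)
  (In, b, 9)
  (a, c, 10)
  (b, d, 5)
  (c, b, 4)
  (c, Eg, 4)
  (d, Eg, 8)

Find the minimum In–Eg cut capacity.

Augment In→a→c→Eg: bottleneck 4, flow now 4.
Augment In→b→d→Eg: bottleneck 5, flow now 9.
No augmenting path remains; maximum flow = 9.
By max-flow min-cut, the minimum cut capacity equals the max flow.
In the residual graph, reachable from In: {In, a, b, c}.
Min-cut edges: b→d (5), c→Eg (4); capacity 5 + 4 = 9.

9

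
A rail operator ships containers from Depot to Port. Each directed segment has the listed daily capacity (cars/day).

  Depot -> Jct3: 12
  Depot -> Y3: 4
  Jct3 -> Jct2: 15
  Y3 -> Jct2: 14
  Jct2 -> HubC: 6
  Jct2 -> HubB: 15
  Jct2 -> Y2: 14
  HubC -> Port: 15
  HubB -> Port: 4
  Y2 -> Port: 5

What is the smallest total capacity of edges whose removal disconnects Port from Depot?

15

Augment Depot→Jct3→Jct2→HubC→Port: bottleneck 6, flow now 6.
Augment Depot→Jct3→Jct2→HubB→Port: bottleneck 4, flow now 10.
Augment Depot→Jct3→Jct2→Y2→Port: bottleneck 2, flow now 12.
Augment Depot→Y3→Jct2→Y2→Port: bottleneck 3, flow now 15.
No augmenting path remains; maximum flow = 15.
By max-flow min-cut, the minimum cut capacity equals the max flow.
In the residual graph, reachable from Depot: {Depot, Jct3, Y3, Jct2, HubB, Y2}.
Min-cut edges: Jct2→HubC (6), HubB→Port (4), Y2→Port (5); capacity 6 + 4 + 5 = 15.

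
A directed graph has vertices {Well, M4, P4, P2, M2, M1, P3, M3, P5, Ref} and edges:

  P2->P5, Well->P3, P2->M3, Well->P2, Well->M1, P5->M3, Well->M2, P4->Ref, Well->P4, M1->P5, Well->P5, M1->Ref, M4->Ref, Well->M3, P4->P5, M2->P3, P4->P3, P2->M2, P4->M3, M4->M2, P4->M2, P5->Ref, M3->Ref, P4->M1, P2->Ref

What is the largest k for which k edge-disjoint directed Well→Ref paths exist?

Assign every edge capacity 1; by Menger, the answer equals the max flow.
Path Well→P4→Ref (+1); total 1.
Path Well→P2→Ref (+1); total 2.
Path Well→M1→Ref (+1); total 3.
Path Well→M3→Ref (+1); total 4.
Path Well→P5→Ref (+1); total 5.
No residual Well→Ref path; max flow = 5.
Certifying cut of size 5: {Well→M1, Well→M3, Well→P2, Well→P4, Well→P5}.

5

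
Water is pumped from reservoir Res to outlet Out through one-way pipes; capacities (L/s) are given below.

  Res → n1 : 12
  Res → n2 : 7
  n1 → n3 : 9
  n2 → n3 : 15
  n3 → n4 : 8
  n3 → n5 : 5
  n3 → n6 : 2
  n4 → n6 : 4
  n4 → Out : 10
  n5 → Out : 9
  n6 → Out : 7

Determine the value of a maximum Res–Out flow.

15

Augment Res→n1→n3→n4→Out: bottleneck 8, flow now 8.
Augment Res→n1→n3→n5→Out: bottleneck 1, flow now 9.
Augment Res→n2→n3→n5→Out: bottleneck 4, flow now 13.
Augment Res→n2→n3→n6→Out: bottleneck 2, flow now 15.
No augmenting path remains; maximum flow = 15.
In the residual graph, reachable from Res: {Res, n1, n2, n3}.
Min-cut edges: n3→n4 (8), n3→n5 (5), n3→n6 (2); capacity 8 + 5 + 2 = 15.
This cut is saturated, so no flow can exceed 15.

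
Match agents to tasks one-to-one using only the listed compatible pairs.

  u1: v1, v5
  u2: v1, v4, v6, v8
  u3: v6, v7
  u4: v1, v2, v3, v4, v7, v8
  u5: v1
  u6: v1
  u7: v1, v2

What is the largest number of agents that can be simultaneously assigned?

6

Unit-capacity flow: source→left, listed edges, right→sink; max matching = max flow.
Augmenting path u1→v1 (+1); matched 1.
Augmenting path u2→v4 (+1); matched 2.
Augmenting path u3→v6 (+1); matched 3.
Augmenting path u4→v2 (+1); matched 4.
Augmenting path u5→v1→u1→v5 (+1); matched 5.
Augmenting path u7→v2→u4→v3 (+1); matched 6.
No augmenting path remains; maximum matching = 6.
König certificate: {u1, u2, u3, u4, u7, v1} is a vertex cover of size 6 (every listed pair touches it), so no matching can be larger.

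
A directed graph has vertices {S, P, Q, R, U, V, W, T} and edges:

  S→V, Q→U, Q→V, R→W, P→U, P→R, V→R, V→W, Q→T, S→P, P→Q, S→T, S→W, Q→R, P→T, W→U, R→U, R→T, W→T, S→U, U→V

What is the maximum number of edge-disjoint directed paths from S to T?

Assign every edge capacity 1; by Menger, the answer equals the max flow.
Path S→T (+1); total 1.
Path S→P→T (+1); total 2.
Path S→W→T (+1); total 3.
Path S→V→R→T (+1); total 4.
No residual S→T path; max flow = 4.
Certifying cut of size 4: {S→P, S→T, V→R, W→T}.

4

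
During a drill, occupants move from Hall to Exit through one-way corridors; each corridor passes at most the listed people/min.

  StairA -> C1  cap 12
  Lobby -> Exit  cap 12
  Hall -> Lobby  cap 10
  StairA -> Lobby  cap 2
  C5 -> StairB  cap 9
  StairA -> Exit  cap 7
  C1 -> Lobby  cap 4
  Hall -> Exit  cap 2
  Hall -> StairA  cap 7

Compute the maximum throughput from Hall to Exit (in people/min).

Augment Hall→Exit: bottleneck 2, flow now 2.
Augment Hall→StairA→Exit: bottleneck 7, flow now 9.
Augment Hall→Lobby→Exit: bottleneck 10, flow now 19.
No augmenting path remains; maximum flow = 19.
In the residual graph, reachable from Hall: {Hall}.
Min-cut edges: Hall→StairA (7), Hall→Lobby (10), Hall→Exit (2); capacity 7 + 10 + 2 = 19.
This cut is saturated, so no flow can exceed 19.

19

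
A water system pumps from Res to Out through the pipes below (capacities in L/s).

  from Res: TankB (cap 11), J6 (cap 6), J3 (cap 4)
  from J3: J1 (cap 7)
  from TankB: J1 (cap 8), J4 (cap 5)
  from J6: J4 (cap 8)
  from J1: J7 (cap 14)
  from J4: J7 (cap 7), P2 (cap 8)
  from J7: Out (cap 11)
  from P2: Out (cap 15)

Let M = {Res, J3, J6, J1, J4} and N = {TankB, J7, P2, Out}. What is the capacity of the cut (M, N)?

Edges leaving {Res, J3, J6, J1, J4}: Res→TankB (11), J1→J7 (14), J4→J7 (7), J4→P2 (8).
Cut capacity = 11 + 14 + 7 + 8 = 40.

40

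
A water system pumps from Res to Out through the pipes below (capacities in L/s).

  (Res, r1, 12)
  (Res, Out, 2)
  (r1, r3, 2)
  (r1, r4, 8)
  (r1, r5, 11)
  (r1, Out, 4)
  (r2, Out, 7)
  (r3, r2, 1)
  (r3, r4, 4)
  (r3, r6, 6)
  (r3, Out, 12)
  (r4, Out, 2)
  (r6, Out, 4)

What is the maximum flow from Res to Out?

Augment Res→Out: bottleneck 2, flow now 2.
Augment Res→r1→Out: bottleneck 4, flow now 6.
Augment Res→r1→r3→Out: bottleneck 2, flow now 8.
Augment Res→r1→r4→Out: bottleneck 2, flow now 10.
No augmenting path remains; maximum flow = 10.
In the residual graph, reachable from Res: {Res, r1, r4, r5}.
Min-cut edges: Res→Out (2), r1→r3 (2), r1→Out (4), r4→Out (2); capacity 2 + 2 + 4 + 2 = 10.
This cut is saturated, so no flow can exceed 10.

10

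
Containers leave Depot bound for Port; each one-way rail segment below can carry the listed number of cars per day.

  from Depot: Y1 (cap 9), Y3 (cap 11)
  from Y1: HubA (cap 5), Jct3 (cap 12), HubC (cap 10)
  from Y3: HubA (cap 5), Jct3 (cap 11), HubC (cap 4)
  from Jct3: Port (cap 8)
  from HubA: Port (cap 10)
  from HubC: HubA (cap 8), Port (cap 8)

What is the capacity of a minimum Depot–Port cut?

Augment Depot→Y1→Jct3→Port: bottleneck 8, flow now 8.
Augment Depot→Y1→HubA→Port: bottleneck 1, flow now 9.
Augment Depot→Y3→HubA→Port: bottleneck 5, flow now 14.
Augment Depot→Y3→HubC→Port: bottleneck 4, flow now 18.
Augment Depot→Y3→Jct3→Y1→HubA→Port: bottleneck 2, flow now 20. (uses reverse residual edge)
No augmenting path remains; maximum flow = 20.
By max-flow min-cut, the minimum cut capacity equals the max flow.
In the residual graph, reachable from Depot: {Depot}.
Min-cut edges: Depot→Y1 (9), Depot→Y3 (11); capacity 9 + 11 = 20.

20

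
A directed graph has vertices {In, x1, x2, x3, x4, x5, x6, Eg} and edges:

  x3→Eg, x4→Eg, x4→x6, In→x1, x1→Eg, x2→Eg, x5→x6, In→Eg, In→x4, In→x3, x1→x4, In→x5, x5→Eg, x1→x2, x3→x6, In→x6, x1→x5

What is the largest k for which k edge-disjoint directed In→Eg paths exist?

5

Assign every edge capacity 1; by Menger, the answer equals the max flow.
Path In→Eg (+1); total 1.
Path In→x1→Eg (+1); total 2.
Path In→x3→Eg (+1); total 3.
Path In→x4→Eg (+1); total 4.
Path In→x5→Eg (+1); total 5.
No residual In→Eg path; max flow = 5.
Certifying cut of size 5: {In→Eg, In→x1, In→x3, In→x4, In→x5}.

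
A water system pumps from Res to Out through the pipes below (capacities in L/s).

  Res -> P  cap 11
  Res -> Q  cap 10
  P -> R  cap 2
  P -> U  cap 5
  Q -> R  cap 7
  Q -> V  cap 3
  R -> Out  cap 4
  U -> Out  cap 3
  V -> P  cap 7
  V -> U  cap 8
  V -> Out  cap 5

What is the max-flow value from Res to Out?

Augment Res→P→R→Out: bottleneck 2, flow now 2.
Augment Res→P→U→Out: bottleneck 3, flow now 5.
Augment Res→Q→R→Out: bottleneck 2, flow now 7.
Augment Res→Q→V→Out: bottleneck 3, flow now 10.
No augmenting path remains; maximum flow = 10.
In the residual graph, reachable from Res: {Res, P, Q, R, U}.
Min-cut edges: Q→V (3), R→Out (4), U→Out (3); capacity 3 + 4 + 3 = 10.
This cut is saturated, so no flow can exceed 10.

10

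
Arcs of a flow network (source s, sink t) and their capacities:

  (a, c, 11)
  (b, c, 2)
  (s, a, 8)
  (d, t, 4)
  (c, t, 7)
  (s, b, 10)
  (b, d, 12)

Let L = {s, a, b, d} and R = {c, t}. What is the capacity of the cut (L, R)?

17

Edges leaving {s, a, b, d}: a→c (11), b→c (2), d→t (4).
Cut capacity = 11 + 2 + 4 = 17.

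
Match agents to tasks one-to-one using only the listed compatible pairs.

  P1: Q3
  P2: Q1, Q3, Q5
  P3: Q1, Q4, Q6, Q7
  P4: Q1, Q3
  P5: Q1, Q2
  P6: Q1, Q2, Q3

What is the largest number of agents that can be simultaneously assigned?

5

Unit-capacity flow: source→left, listed edges, right→sink; max matching = max flow.
Augmenting path P1→Q3 (+1); matched 1.
Augmenting path P2→Q1 (+1); matched 2.
Augmenting path P3→Q4 (+1); matched 3.
Augmenting path P5→Q2 (+1); matched 4.
Augmenting path P4→Q1→P2→Q5 (+1); matched 5.
No augmenting path remains; maximum matching = 5.
König certificate: {P2, P3, Q1, Q2, Q3} is a vertex cover of size 5 (every listed pair touches it), so no matching can be larger.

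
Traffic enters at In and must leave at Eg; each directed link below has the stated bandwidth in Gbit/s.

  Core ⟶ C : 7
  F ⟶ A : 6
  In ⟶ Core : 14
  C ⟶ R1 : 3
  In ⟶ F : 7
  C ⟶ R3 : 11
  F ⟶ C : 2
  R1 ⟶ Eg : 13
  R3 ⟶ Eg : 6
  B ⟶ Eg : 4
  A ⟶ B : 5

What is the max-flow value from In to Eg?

Augment In→F→A→B→Eg: bottleneck 4, flow now 4.
Augment In→F→C→R3→Eg: bottleneck 2, flow now 6.
Augment In→Core→C→R3→Eg: bottleneck 4, flow now 10.
Augment In→Core→C→R1→Eg: bottleneck 3, flow now 13.
No augmenting path remains; maximum flow = 13.
In the residual graph, reachable from In: {In, F, Core, A, B}.
Min-cut edges: F→C (2), Core→C (7), B→Eg (4); capacity 2 + 7 + 4 = 13.
This cut is saturated, so no flow can exceed 13.

13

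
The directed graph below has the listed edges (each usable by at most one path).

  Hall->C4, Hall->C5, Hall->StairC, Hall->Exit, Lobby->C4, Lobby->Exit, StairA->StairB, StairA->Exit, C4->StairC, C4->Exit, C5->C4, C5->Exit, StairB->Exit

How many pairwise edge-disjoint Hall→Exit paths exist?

3

Assign every edge capacity 1; by Menger, the answer equals the max flow.
Path Hall→Exit (+1); total 1.
Path Hall→C4→Exit (+1); total 2.
Path Hall→C5→Exit (+1); total 3.
No residual Hall→Exit path; max flow = 3.
Certifying cut of size 3: {Hall→C4, Hall→C5, Hall→Exit}.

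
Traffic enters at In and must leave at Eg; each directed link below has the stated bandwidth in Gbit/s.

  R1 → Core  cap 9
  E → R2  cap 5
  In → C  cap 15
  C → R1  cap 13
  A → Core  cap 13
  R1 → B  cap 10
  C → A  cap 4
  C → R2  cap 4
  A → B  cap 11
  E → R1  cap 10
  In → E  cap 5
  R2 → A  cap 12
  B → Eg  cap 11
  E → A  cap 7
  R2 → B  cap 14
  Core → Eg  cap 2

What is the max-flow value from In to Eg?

13

Augment In→C→R2→B→Eg: bottleneck 4, flow now 4.
Augment In→C→A→Core→Eg: bottleneck 2, flow now 6.
Augment In→C→A→B→Eg: bottleneck 2, flow now 8.
Augment In→C→R1→B→Eg: bottleneck 5, flow now 13.
No augmenting path remains; maximum flow = 13.
In the residual graph, reachable from In: {In, C, E, R2, A, R1, Core, B}.
Min-cut edges: Core→Eg (2), B→Eg (11); capacity 2 + 11 = 13.
This cut is saturated, so no flow can exceed 13.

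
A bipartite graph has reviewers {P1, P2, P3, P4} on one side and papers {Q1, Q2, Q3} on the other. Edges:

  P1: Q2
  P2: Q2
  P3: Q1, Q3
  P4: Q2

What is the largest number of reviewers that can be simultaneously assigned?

Unit-capacity flow: source→left, listed edges, right→sink; max matching = max flow.
Augmenting path P1→Q2 (+1); matched 1.
Augmenting path P3→Q1 (+1); matched 2.
No augmenting path remains; maximum matching = 2.
König certificate: {P3, Q2} is a vertex cover of size 2 (every listed pair touches it), so no matching can be larger.

2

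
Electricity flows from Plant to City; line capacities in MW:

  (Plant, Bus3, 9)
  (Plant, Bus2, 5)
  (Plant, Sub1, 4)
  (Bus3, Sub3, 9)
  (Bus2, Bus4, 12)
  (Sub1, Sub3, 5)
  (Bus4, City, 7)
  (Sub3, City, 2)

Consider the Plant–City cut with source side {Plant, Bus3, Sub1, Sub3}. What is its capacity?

7

Edges leaving {Plant, Bus3, Sub1, Sub3}: Plant→Bus2 (5), Sub3→City (2).
Cut capacity = 5 + 2 = 7.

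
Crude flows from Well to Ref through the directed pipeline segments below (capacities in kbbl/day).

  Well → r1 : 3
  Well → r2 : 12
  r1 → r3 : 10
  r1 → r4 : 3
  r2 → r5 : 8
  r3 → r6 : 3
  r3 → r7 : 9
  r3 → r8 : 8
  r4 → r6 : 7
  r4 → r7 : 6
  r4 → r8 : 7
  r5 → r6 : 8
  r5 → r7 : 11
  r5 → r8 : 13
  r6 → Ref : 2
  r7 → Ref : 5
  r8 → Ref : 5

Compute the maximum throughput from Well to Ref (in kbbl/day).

11

Augment Well→r1→r3→r6→Ref: bottleneck 2, flow now 2.
Augment Well→r1→r3→r7→Ref: bottleneck 1, flow now 3.
Augment Well→r2→r5→r7→Ref: bottleneck 4, flow now 7.
Augment Well→r2→r5→r8→Ref: bottleneck 4, flow now 11.
No augmenting path remains; maximum flow = 11.
In the residual graph, reachable from Well: {Well, r2}.
Min-cut edges: Well→r1 (3), r2→r5 (8); capacity 3 + 8 = 11.
This cut is saturated, so no flow can exceed 11.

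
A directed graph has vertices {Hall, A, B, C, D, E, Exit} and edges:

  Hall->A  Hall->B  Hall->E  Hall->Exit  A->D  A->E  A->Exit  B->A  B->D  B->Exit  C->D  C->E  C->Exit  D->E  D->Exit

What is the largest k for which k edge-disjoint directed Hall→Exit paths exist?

3

Assign every edge capacity 1; by Menger, the answer equals the max flow.
Path Hall→Exit (+1); total 1.
Path Hall→A→Exit (+1); total 2.
Path Hall→B→Exit (+1); total 3.
No residual Hall→Exit path; max flow = 3.
Certifying cut of size 3: {Hall→A, Hall→B, Hall→Exit}.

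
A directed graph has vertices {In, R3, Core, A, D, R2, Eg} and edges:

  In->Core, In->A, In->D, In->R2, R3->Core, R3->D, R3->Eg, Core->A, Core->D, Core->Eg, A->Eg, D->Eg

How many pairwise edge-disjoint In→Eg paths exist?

Assign every edge capacity 1; by Menger, the answer equals the max flow.
Path In→Core→Eg (+1); total 1.
Path In→A→Eg (+1); total 2.
Path In→D→Eg (+1); total 3.
No residual In→Eg path; max flow = 3.
Certifying cut of size 3: {In→A, In→Core, In→D}.

3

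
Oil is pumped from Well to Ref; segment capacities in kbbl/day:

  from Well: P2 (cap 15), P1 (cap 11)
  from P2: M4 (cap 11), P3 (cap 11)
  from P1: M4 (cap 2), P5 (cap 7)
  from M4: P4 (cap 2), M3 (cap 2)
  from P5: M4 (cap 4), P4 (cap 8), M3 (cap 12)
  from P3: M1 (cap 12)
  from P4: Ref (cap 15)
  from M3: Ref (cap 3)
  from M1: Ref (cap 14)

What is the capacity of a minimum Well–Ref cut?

22

Augment Well→P2→M4→P4→Ref: bottleneck 2, flow now 2.
Augment Well→P2→M4→M3→Ref: bottleneck 2, flow now 4.
Augment Well→P2→P3→M1→Ref: bottleneck 11, flow now 15.
Augment Well→P1→P5→P4→Ref: bottleneck 7, flow now 22.
No augmenting path remains; maximum flow = 22.
By max-flow min-cut, the minimum cut capacity equals the max flow.
In the residual graph, reachable from Well: {Well, P2, P1, M4}.
Min-cut edges: P2→P3 (11), P1→P5 (7), M4→P4 (2), M4→M3 (2); capacity 11 + 7 + 2 + 2 = 22.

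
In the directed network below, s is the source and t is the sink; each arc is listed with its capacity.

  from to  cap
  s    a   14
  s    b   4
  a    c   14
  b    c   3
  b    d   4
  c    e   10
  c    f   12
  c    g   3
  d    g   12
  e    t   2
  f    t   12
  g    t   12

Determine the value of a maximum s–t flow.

18

Augment s→a→c→e→t: bottleneck 2, flow now 2.
Augment s→a→c→f→t: bottleneck 12, flow now 14.
Augment s→b→c→g→t: bottleneck 3, flow now 17.
Augment s→b→d→g→t: bottleneck 1, flow now 18.
No augmenting path remains; maximum flow = 18.
In the residual graph, reachable from s: {s}.
Min-cut edges: s→a (14), s→b (4); capacity 14 + 4 = 18.
This cut is saturated, so no flow can exceed 18.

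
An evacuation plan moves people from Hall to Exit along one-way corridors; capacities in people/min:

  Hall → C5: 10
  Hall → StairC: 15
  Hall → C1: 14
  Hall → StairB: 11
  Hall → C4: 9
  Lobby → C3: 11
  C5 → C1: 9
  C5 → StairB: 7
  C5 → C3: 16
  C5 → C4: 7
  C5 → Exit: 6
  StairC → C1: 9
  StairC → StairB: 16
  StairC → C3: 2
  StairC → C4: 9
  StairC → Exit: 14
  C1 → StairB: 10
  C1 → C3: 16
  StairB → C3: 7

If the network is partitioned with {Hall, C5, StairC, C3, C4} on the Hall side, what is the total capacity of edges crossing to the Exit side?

86

Edges leaving {Hall, C5, StairC, C3, C4}: Hall→C1 (14), Hall→StairB (11), C5→C1 (9), C5→StairB (7), C5→Exit (6), StairC→C1 (9), StairC→StairB (16), StairC→Exit (14).
Cut capacity = 14 + 11 + 9 + 7 + 6 + 9 + 16 + 14 = 86.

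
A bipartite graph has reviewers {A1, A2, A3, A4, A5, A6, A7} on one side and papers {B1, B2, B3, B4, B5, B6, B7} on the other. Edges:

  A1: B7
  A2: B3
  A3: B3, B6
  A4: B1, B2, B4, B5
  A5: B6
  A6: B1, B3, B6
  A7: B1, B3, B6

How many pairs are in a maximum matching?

5

Unit-capacity flow: source→left, listed edges, right→sink; max matching = max flow.
Augmenting path A1→B7 (+1); matched 1.
Augmenting path A2→B3 (+1); matched 2.
Augmenting path A3→B6 (+1); matched 3.
Augmenting path A4→B1 (+1); matched 4.
Augmenting path A6→B1→A4→B2 (+1); matched 5.
No augmenting path remains; maximum matching = 5.
König certificate: {A1, A4, B1, B3, B6} is a vertex cover of size 5 (every listed pair touches it), so no matching can be larger.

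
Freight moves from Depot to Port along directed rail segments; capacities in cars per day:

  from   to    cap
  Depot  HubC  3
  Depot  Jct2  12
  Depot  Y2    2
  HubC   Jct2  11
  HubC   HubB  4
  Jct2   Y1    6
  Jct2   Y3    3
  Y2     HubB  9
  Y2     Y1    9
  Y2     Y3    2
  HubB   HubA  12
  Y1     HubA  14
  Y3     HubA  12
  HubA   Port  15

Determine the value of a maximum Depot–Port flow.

Augment Depot→HubC→HubB→HubA→Port: bottleneck 3, flow now 3.
Augment Depot→Jct2→Y1→HubA→Port: bottleneck 6, flow now 9.
Augment Depot→Jct2→Y3→HubA→Port: bottleneck 3, flow now 12.
Augment Depot→Y2→HubB→HubA→Port: bottleneck 2, flow now 14.
No augmenting path remains; maximum flow = 14.
In the residual graph, reachable from Depot: {Depot, Jct2}.
Min-cut edges: Depot→HubC (3), Depot→Y2 (2), Jct2→Y1 (6), Jct2→Y3 (3); capacity 3 + 2 + 6 + 3 = 14.
This cut is saturated, so no flow can exceed 14.

14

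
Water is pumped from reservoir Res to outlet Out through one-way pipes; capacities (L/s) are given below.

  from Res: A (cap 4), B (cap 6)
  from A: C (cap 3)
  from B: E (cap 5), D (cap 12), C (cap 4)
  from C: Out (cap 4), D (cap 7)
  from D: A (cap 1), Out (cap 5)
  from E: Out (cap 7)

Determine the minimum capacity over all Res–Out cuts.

Augment Res→A→C→Out: bottleneck 3, flow now 3.
Augment Res→B→C→Out: bottleneck 1, flow now 4.
Augment Res→B→D→Out: bottleneck 5, flow now 9.
No augmenting path remains; maximum flow = 9.
By max-flow min-cut, the minimum cut capacity equals the max flow.
In the residual graph, reachable from Res: {Res, A}.
Min-cut edges: Res→B (6), A→C (3); capacity 6 + 3 = 9.

9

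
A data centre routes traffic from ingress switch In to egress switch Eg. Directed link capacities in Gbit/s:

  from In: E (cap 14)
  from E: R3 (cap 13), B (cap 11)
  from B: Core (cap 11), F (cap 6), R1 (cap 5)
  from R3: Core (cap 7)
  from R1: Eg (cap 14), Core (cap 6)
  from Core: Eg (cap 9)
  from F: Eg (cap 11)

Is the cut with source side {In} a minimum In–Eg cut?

Yes — it is a minimum cut (capacity 14).

Given cut capacity: 14 = 14.
Augment In→E→B→R1→Eg: bottleneck 5, flow now 5.
Augment In→E→B→Core→Eg: bottleneck 6, flow now 11.
Augment In→E→R3→Core→Eg: bottleneck 3, flow now 14.
No augmenting path remains; maximum flow = 14.
Cut capacity 14 equals the max flow, so it is a minimum cut.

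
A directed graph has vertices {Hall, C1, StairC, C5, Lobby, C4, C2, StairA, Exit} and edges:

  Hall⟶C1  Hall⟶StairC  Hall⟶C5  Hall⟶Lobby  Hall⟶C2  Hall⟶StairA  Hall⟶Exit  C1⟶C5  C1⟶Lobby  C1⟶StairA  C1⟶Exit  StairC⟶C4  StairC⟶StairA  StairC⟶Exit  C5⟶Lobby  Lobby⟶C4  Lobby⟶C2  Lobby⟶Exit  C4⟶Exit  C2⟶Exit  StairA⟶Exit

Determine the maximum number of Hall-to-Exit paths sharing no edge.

7

Assign every edge capacity 1; by Menger, the answer equals the max flow.
Path Hall→Exit (+1); total 1.
Path Hall→C1→Exit (+1); total 2.
Path Hall→StairC→Exit (+1); total 3.
Path Hall→Lobby→Exit (+1); total 4.
Path Hall→C2→Exit (+1); total 5.
Path Hall→StairA→Exit (+1); total 6.
Path Hall→C5→Lobby→C4→Exit (+1); total 7.
No residual Hall→Exit path; max flow = 7.
Certifying cut of size 7: {Hall→C1, Hall→C2, Hall→C5, Hall→Exit, Hall→Lobby, Hall→StairA, Hall→StairC}.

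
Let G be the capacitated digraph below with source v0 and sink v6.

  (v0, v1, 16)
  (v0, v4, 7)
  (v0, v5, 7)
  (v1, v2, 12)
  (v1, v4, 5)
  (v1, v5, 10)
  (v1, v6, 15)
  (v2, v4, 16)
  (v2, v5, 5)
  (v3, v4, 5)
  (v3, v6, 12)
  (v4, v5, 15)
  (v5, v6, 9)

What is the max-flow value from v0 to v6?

Augment v0→v1→v6: bottleneck 15, flow now 15.
Augment v0→v5→v6: bottleneck 7, flow now 22.
Augment v0→v1→v5→v6: bottleneck 1, flow now 23.
Augment v0→v4→v5→v6: bottleneck 1, flow now 24.
No augmenting path remains; maximum flow = 24.
In the residual graph, reachable from v0: {v0, v1, v2, v4, v5}.
Min-cut edges: v1→v6 (15), v5→v6 (9); capacity 15 + 9 = 24.
This cut is saturated, so no flow can exceed 24.

24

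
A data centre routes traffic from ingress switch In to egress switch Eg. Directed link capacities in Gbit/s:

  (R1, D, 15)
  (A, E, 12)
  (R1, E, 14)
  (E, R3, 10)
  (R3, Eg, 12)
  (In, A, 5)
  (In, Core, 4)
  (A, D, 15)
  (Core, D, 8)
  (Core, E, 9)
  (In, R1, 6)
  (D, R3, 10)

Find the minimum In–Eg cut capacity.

12

Augment In→R1→E→R3→Eg: bottleneck 6, flow now 6.
Augment In→A→E→R3→Eg: bottleneck 4, flow now 10.
Augment In→A→D→R3→Eg: bottleneck 1, flow now 11.
Augment In→Core→D→R3→Eg: bottleneck 1, flow now 12.
No augmenting path remains; maximum flow = 12.
By max-flow min-cut, the minimum cut capacity equals the max flow.
In the residual graph, reachable from In: {In, R1, A, Core, E, D, R3}.
Min-cut edges: R3→Eg (12); capacity 12 = 12.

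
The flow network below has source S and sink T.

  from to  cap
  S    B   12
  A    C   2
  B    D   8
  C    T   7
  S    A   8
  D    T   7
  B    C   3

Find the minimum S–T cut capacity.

Augment S→A→C→T: bottleneck 2, flow now 2.
Augment S→B→C→T: bottleneck 3, flow now 5.
Augment S→B→D→T: bottleneck 7, flow now 12.
No augmenting path remains; maximum flow = 12.
By max-flow min-cut, the minimum cut capacity equals the max flow.
In the residual graph, reachable from S: {S, A, B, D}.
Min-cut edges: A→C (2), B→C (3), D→T (7); capacity 2 + 3 + 7 = 12.

12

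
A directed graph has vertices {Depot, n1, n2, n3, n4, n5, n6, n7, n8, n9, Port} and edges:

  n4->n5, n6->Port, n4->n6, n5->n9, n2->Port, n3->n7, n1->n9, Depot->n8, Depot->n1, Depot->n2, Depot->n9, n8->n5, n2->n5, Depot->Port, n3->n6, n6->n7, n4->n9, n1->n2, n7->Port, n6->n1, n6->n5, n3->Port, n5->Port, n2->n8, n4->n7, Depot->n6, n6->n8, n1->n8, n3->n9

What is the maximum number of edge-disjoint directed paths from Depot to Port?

Assign every edge capacity 1; by Menger, the answer equals the max flow.
Path Depot→Port (+1); total 1.
Path Depot→n2→Port (+1); total 2.
Path Depot→n6→Port (+1); total 3.
Path Depot→n8→n5→Port (+1); total 4.
No residual Depot→Port path; max flow = 4.
Certifying cut of size 4: {Depot→Port, Depot→n6, n2→Port, n5→Port}.

4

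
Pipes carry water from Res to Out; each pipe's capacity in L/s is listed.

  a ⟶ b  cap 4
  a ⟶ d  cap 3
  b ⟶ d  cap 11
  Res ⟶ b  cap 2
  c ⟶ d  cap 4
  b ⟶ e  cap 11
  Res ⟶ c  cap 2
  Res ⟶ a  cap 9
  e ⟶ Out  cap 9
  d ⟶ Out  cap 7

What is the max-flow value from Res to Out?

Augment Res→a→d→Out: bottleneck 3, flow now 3.
Augment Res→b→d→Out: bottleneck 2, flow now 5.
Augment Res→c→d→Out: bottleneck 2, flow now 7.
Augment Res→a→b→e→Out: bottleneck 4, flow now 11.
No augmenting path remains; maximum flow = 11.
In the residual graph, reachable from Res: {Res, a}.
Min-cut edges: Res→b (2), Res→c (2), a→b (4), a→d (3); capacity 2 + 2 + 4 + 3 = 11.
This cut is saturated, so no flow can exceed 11.

11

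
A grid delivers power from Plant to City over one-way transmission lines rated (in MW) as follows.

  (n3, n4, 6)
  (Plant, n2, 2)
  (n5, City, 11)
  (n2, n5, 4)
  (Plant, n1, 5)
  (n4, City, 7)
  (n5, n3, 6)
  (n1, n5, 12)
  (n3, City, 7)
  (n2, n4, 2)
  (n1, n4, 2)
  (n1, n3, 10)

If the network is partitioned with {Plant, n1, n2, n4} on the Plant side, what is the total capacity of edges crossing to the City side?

Edges leaving {Plant, n1, n2, n4}: n1→n3 (10), n1→n5 (12), n2→n5 (4), n4→City (7).
Cut capacity = 10 + 12 + 4 + 7 = 33.

33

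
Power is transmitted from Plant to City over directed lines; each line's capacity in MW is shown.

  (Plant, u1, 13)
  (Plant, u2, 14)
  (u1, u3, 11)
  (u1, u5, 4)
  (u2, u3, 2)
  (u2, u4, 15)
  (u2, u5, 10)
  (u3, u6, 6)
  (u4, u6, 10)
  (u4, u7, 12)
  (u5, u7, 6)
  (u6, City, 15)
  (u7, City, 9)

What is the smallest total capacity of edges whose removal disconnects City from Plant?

Augment Plant→u1→u3→u6→City: bottleneck 6, flow now 6.
Augment Plant→u1→u5→u7→City: bottleneck 4, flow now 10.
Augment Plant→u2→u4→u6→City: bottleneck 9, flow now 19.
Augment Plant→u2→u4→u7→City: bottleneck 5, flow now 24.
No augmenting path remains; maximum flow = 24.
By max-flow min-cut, the minimum cut capacity equals the max flow.
In the residual graph, reachable from Plant: {Plant, u1, u3}.
Min-cut edges: Plant→u2 (14), u1→u5 (4), u3→u6 (6); capacity 14 + 4 + 6 = 24.

24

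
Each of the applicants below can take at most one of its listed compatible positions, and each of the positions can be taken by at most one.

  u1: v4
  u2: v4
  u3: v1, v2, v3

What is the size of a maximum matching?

Unit-capacity flow: source→left, listed edges, right→sink; max matching = max flow.
Augmenting path u1→v4 (+1); matched 1.
Augmenting path u3→v1 (+1); matched 2.
No augmenting path remains; maximum matching = 2.
König certificate: {u3, v4} is a vertex cover of size 2 (every listed pair touches it), so no matching can be larger.

2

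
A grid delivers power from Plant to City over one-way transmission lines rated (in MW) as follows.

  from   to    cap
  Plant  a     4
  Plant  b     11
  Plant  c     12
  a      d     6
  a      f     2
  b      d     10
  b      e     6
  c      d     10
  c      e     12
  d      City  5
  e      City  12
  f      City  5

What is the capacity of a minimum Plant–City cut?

Augment Plant→a→d→City: bottleneck 4, flow now 4.
Augment Plant→b→d→City: bottleneck 1, flow now 5.
Augment Plant→b→e→City: bottleneck 6, flow now 11.
Augment Plant→c→e→City: bottleneck 6, flow now 17.
Augment Plant→b→d→a→f→City: bottleneck 2, flow now 19. (uses reverse residual edge)
No augmenting path remains; maximum flow = 19.
By max-flow min-cut, the minimum cut capacity equals the max flow.
In the residual graph, reachable from Plant: {Plant, a, b, c, d, e}.
Min-cut edges: a→f (2), d→City (5), e→City (12); capacity 2 + 5 + 12 = 19.

19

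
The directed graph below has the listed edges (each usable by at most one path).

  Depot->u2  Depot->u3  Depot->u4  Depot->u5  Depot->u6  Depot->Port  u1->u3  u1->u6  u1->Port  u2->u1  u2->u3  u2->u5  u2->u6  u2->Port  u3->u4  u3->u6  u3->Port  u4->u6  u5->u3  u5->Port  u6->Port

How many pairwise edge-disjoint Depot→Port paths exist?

5

Assign every edge capacity 1; by Menger, the answer equals the max flow.
Path Depot→Port (+1); total 1.
Path Depot→u2→Port (+1); total 2.
Path Depot→u3→Port (+1); total 3.
Path Depot→u5→Port (+1); total 4.
Path Depot→u6→Port (+1); total 5.
No residual Depot→Port path; max flow = 5.
Certifying cut of size 5: {Depot→Port, Depot→u2, Depot→u3, Depot→u5, u6→Port}.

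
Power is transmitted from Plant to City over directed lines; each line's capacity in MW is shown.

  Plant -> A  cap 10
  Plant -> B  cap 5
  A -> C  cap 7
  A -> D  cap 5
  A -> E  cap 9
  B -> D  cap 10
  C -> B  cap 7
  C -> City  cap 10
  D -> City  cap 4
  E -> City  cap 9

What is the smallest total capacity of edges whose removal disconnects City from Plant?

14

Augment Plant→A→C→City: bottleneck 7, flow now 7.
Augment Plant→A→D→City: bottleneck 3, flow now 10.
Augment Plant→B→D→City: bottleneck 1, flow now 11.
Augment Plant→B→D→A→E→City: bottleneck 3, flow now 14. (uses reverse residual edge)
No augmenting path remains; maximum flow = 14.
By max-flow min-cut, the minimum cut capacity equals the max flow.
In the residual graph, reachable from Plant: {Plant, B, D}.
Min-cut edges: Plant→A (10), D→City (4); capacity 10 + 4 = 14.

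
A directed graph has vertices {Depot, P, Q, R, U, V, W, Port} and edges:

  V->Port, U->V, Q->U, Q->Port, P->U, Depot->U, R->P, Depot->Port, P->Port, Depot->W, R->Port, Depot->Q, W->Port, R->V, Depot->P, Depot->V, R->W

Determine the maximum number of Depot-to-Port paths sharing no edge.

5

Assign every edge capacity 1; by Menger, the answer equals the max flow.
Path Depot→Port (+1); total 1.
Path Depot→P→Port (+1); total 2.
Path Depot→Q→Port (+1); total 3.
Path Depot→V→Port (+1); total 4.
Path Depot→W→Port (+1); total 5.
No residual Depot→Port path; max flow = 5.
Certifying cut of size 5: {Depot→P, Depot→Port, Depot→Q, Depot→W, V→Port}.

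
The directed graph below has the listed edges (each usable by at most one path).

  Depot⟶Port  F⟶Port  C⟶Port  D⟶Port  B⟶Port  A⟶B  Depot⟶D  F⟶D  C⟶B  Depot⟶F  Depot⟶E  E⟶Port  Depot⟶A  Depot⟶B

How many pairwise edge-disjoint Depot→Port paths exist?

Assign every edge capacity 1; by Menger, the answer equals the max flow.
Path Depot→Port (+1); total 1.
Path Depot→B→Port (+1); total 2.
Path Depot→D→Port (+1); total 3.
Path Depot→E→Port (+1); total 4.
Path Depot→F→Port (+1); total 5.
No residual Depot→Port path; max flow = 5.
Certifying cut of size 5: {B→Port, Depot→D, Depot→E, Depot→F, Depot→Port}.

5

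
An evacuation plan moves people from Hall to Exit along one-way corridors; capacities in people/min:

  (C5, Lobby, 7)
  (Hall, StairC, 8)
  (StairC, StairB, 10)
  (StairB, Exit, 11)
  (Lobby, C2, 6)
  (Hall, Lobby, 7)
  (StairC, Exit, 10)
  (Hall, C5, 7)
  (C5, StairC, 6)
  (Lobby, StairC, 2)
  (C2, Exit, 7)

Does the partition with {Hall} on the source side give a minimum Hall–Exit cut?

Given cut capacity: 7 + 7 + 8 = 22.
Augment Hall→StairC→Exit: bottleneck 8, flow now 8.
Augment Hall→C5→StairC→Exit: bottleneck 2, flow now 10.
Augment Hall→Lobby→C2→Exit: bottleneck 6, flow now 16.
Augment Hall→C5→StairC→StairB→Exit: bottleneck 4, flow now 20.
Augment Hall→Lobby→StairC→StairB→Exit: bottleneck 1, flow now 21.
Augment Hall→C5→Lobby→StairC→StairB→Exit: bottleneck 1, flow now 22.
No augmenting path remains; maximum flow = 22.
Cut capacity 22 equals the max flow, so it is a minimum cut.

Yes — it is a minimum cut (capacity 22).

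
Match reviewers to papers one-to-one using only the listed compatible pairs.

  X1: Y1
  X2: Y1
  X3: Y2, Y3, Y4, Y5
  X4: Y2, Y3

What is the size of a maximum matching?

3

Unit-capacity flow: source→left, listed edges, right→sink; max matching = max flow.
Augmenting path X1→Y1 (+1); matched 1.
Augmenting path X3→Y2 (+1); matched 2.
Augmenting path X4→Y3 (+1); matched 3.
No augmenting path remains; maximum matching = 3.
König certificate: {X3, X4, Y1} is a vertex cover of size 3 (every listed pair touches it), so no matching can be larger.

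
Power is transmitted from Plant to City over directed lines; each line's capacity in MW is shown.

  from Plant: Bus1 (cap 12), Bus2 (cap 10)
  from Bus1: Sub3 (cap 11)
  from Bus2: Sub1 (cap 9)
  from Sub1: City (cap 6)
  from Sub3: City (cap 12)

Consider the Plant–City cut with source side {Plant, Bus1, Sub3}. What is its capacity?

22

Edges leaving {Plant, Bus1, Sub3}: Plant→Bus2 (10), Sub3→City (12).
Cut capacity = 10 + 12 = 22.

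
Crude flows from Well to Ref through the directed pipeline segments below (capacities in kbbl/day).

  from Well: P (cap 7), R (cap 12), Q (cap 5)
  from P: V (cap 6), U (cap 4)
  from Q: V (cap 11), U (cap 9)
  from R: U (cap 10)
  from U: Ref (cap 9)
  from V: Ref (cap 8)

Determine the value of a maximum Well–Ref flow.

17

Augment Well→P→U→Ref: bottleneck 4, flow now 4.
Augment Well→P→V→Ref: bottleneck 3, flow now 7.
Augment Well→Q→U→Ref: bottleneck 5, flow now 12.
Augment Well→R→U→P→V→Ref: bottleneck 3, flow now 15. (uses reverse residual edge)
Augment Well→R→U→Q→V→Ref: bottleneck 2, flow now 17. (uses reverse residual edge)
No augmenting path remains; maximum flow = 17.
In the residual graph, reachable from Well: {Well, P, Q, R, U, V}.
Min-cut edges: U→Ref (9), V→Ref (8); capacity 9 + 8 = 17.
This cut is saturated, so no flow can exceed 17.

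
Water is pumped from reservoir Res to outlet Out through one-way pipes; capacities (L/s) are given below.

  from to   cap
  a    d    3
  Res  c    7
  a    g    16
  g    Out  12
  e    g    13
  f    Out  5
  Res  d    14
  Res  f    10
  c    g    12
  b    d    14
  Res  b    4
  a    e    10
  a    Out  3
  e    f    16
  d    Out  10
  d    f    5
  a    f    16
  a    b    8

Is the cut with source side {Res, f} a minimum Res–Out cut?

No — its capacity is 30, but the minimum cut has capacity 22.

Given cut capacity: 4 + 7 + 14 + 5 = 30.
Augment Res→d→Out: bottleneck 10, flow now 10.
Augment Res→f→Out: bottleneck 5, flow now 15.
Augment Res→c→g→Out: bottleneck 7, flow now 22.
No augmenting path remains; maximum flow = 22.
In the residual graph, reachable from Res: {Res, b, d, f}.
Min-cut edges: Res→c (7), d→Out (10), f→Out (5); capacity 7 + 10 + 5 = 22.
Cut capacity 30 exceeds the max flow 22, so it is not minimum.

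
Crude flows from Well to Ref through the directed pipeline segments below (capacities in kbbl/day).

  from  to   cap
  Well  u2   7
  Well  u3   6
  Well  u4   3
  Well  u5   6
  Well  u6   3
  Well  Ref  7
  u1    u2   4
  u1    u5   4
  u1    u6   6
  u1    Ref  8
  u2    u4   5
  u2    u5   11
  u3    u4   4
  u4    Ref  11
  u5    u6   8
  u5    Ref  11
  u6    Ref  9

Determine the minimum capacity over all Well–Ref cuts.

Augment Well→Ref: bottleneck 7, flow now 7.
Augment Well→u4→Ref: bottleneck 3, flow now 10.
Augment Well→u5→Ref: bottleneck 6, flow now 16.
Augment Well→u6→Ref: bottleneck 3, flow now 19.
Augment Well→u2→u4→Ref: bottleneck 5, flow now 24.
Augment Well→u2→u5→Ref: bottleneck 2, flow now 26.
Augment Well→u3→u4→Ref: bottleneck 3, flow now 29.
Augment Well→u3→u4→u2→u5→Ref: bottleneck 1, flow now 30. (uses reverse residual edge)
No augmenting path remains; maximum flow = 30.
By max-flow min-cut, the minimum cut capacity equals the max flow.
In the residual graph, reachable from Well: {Well, u3}.
Min-cut edges: Well→u2 (7), Well→u4 (3), Well→u5 (6), Well→u6 (3), Well→Ref (7), u3→u4 (4); capacity 7 + 3 + 6 + 3 + 7 + 4 = 30.

30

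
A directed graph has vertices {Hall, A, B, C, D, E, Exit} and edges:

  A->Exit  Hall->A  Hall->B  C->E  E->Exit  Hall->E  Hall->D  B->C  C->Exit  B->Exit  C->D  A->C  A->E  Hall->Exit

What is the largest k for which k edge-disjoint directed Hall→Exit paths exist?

4

Assign every edge capacity 1; by Menger, the answer equals the max flow.
Path Hall→Exit (+1); total 1.
Path Hall→A→Exit (+1); total 2.
Path Hall→B→Exit (+1); total 3.
Path Hall→E→Exit (+1); total 4.
No residual Hall→Exit path; max flow = 4.
Certifying cut of size 4: {Hall→A, Hall→B, Hall→E, Hall→Exit}.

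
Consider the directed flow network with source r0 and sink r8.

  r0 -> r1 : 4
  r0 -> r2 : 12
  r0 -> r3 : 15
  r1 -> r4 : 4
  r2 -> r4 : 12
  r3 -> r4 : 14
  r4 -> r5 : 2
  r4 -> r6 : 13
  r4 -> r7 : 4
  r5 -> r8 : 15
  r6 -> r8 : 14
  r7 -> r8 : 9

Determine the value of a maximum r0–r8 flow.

Augment r0→r1→r4→r5→r8: bottleneck 2, flow now 2.
Augment r0→r1→r4→r6→r8: bottleneck 2, flow now 4.
Augment r0→r2→r4→r6→r8: bottleneck 11, flow now 15.
Augment r0→r2→r4→r7→r8: bottleneck 1, flow now 16.
Augment r0→r3→r4→r7→r8: bottleneck 3, flow now 19.
No augmenting path remains; maximum flow = 19.
In the residual graph, reachable from r0: {r0, r1, r2, r3, r4}.
Min-cut edges: r4→r5 (2), r4→r6 (13), r4→r7 (4); capacity 2 + 13 + 4 = 19.
This cut is saturated, so no flow can exceed 19.

19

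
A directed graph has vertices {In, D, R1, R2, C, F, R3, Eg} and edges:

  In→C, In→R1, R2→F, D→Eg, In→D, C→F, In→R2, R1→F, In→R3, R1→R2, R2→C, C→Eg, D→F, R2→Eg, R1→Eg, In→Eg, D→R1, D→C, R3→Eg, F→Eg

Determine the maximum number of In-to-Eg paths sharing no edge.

6

Assign every edge capacity 1; by Menger, the answer equals the max flow.
Path In→Eg (+1); total 1.
Path In→D→Eg (+1); total 2.
Path In→R1→Eg (+1); total 3.
Path In→R2→Eg (+1); total 4.
Path In→C→Eg (+1); total 5.
Path In→R3→Eg (+1); total 6.
No residual In→Eg path; max flow = 6.
Certifying cut of size 6: {In→C, In→D, In→Eg, In→R1, In→R2, In→R3}.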